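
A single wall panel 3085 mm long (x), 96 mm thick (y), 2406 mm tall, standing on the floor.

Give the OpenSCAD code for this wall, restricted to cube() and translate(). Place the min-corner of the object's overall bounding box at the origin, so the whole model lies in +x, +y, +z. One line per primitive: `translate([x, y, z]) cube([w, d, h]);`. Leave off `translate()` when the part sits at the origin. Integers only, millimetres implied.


cube([3085, 96, 2406]);


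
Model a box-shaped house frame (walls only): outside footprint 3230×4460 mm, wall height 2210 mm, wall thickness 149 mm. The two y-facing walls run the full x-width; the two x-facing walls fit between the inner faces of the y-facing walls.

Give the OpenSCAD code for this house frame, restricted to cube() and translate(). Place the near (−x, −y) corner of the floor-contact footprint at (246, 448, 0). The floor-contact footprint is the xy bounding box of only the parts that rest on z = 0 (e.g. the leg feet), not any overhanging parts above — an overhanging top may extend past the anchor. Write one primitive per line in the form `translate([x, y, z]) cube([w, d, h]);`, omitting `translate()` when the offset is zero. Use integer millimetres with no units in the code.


translate([246, 448, 0]) cube([3230, 149, 2210]);
translate([246, 4759, 0]) cube([3230, 149, 2210]);
translate([246, 597, 0]) cube([149, 4162, 2210]);
translate([3327, 597, 0]) cube([149, 4162, 2210]);


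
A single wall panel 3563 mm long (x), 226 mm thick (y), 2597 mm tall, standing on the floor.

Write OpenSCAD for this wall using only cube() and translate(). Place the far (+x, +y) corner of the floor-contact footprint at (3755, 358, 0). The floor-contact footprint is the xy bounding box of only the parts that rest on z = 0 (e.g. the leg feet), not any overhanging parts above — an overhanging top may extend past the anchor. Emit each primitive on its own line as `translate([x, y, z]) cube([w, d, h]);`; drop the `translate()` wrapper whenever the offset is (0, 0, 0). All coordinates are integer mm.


translate([192, 132, 0]) cube([3563, 226, 2597]);


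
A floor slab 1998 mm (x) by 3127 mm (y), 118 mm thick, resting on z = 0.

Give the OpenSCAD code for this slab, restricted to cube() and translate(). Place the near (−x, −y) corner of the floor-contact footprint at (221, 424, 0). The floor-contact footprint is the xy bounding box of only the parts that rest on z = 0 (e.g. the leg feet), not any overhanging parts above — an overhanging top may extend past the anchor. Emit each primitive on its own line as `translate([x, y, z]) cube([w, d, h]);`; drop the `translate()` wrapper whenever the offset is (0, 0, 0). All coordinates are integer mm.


translate([221, 424, 0]) cube([1998, 3127, 118]);


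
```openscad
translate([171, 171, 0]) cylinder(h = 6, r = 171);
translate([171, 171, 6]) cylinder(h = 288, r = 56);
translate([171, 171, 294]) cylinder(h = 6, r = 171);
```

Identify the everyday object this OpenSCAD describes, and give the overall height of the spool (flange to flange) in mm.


A spool. The overall height is 300 mm.

Three coaxial cylinders, large–small–large — a spool. Two 6 mm flanges and a 288 mm core give 6 + 288 + 6 = 300 mm.


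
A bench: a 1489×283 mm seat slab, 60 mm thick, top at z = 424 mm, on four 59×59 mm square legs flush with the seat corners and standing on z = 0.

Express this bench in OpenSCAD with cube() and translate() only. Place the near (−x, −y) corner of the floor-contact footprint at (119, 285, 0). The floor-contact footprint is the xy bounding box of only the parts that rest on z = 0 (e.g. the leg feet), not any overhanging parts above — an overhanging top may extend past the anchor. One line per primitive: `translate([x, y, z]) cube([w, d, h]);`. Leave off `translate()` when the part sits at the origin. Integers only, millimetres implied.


translate([119, 285, 364]) cube([1489, 283, 60]);
translate([119, 285, 0]) cube([59, 59, 364]);
translate([119, 509, 0]) cube([59, 59, 364]);
translate([1549, 285, 0]) cube([59, 59, 364]);
translate([1549, 509, 0]) cube([59, 59, 364]);


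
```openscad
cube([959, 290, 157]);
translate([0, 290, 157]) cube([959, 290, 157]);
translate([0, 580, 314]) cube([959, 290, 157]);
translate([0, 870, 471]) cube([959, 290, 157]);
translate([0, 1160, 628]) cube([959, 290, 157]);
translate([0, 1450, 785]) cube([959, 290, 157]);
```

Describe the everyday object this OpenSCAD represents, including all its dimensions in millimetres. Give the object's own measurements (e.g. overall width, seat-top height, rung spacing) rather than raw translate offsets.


A straight staircase of 6 solid steps. Each step is 959 mm wide (x), 290 mm deep (y, the going) and 157 mm tall (the rise). The first step rests on the floor; each subsequent step sits one going further in +y and one rise higher in +z, directly behind and above the previous step with no overlap.


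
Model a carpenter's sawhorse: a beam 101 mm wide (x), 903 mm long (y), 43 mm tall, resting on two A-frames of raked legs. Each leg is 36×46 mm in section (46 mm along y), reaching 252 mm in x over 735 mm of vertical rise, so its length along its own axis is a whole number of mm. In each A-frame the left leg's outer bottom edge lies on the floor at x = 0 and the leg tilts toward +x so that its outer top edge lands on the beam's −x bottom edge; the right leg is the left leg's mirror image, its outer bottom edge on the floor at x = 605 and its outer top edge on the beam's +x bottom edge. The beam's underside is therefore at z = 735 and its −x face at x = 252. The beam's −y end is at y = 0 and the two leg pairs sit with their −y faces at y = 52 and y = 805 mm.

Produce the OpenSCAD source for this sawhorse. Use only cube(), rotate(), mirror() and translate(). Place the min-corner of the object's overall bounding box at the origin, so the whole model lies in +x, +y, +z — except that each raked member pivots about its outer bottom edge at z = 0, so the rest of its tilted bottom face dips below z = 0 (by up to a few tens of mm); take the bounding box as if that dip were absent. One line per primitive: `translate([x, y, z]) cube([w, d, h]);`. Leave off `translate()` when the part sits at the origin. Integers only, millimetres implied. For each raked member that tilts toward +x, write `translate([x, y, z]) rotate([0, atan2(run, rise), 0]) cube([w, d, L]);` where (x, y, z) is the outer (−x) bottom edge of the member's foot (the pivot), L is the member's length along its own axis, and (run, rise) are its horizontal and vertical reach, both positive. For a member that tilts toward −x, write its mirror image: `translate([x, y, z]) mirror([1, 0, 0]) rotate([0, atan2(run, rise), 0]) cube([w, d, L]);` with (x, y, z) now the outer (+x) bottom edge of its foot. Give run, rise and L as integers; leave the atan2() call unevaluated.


translate([252, 0, 735]) cube([101, 903, 43]);
translate([0, 52, 0]) rotate([0, atan2(252, 735), 0]) cube([36, 46, 777]);
translate([605, 52, 0]) mirror([1, 0, 0]) rotate([0, atan2(252, 735), 0]) cube([36, 46, 777]);
translate([0, 805, 0]) rotate([0, atan2(252, 735), 0]) cube([36, 46, 777]);
translate([605, 805, 0]) mirror([1, 0, 0]) rotate([0, atan2(252, 735), 0]) cube([36, 46, 777]);


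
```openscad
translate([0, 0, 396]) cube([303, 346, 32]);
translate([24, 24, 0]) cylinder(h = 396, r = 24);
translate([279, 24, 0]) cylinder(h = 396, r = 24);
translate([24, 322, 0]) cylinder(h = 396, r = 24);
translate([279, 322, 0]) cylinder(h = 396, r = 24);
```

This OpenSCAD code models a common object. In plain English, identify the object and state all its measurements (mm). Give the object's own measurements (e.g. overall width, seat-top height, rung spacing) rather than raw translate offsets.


A four-legged stool. The seat is a 303×346×32 mm slab whose top surface is at z = 428 mm; four round legs, each 48 mm in diameter, run from the floor (z = 0) to the underside of the seat, each leg's axis is inset half a diameter from the nearest pair of seat edges (so the leg's bounding box is flush with the corner).


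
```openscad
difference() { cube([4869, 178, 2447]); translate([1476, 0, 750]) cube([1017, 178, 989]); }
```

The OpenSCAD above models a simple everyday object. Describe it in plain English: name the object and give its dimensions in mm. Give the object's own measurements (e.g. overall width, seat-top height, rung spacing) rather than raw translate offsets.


A wall 4869 mm long (x), 178 mm thick (y), 2447 mm tall, with a rectangular window opening cut through it. The opening is 1017 mm wide and 989 mm tall; its sill is at z = 750 mm and its near (−x) edge is 1476 mm from the wall's −x end. The opening passes through the full wall thickness.


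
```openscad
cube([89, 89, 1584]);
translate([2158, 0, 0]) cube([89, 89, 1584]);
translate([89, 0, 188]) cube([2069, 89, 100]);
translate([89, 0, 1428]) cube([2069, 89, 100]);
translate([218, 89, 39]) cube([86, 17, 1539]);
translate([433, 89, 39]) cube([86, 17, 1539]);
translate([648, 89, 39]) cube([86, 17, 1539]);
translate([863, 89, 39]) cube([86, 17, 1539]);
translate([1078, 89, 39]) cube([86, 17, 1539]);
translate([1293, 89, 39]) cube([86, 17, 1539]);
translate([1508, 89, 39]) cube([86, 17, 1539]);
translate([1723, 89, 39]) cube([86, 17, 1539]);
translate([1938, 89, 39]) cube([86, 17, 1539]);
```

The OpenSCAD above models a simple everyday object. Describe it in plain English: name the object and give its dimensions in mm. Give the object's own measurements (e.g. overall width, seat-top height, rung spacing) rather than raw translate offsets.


A fence section. Two 89×89 mm posts, 1584 mm tall, stand on the floor with a clear span of 2069 mm between their inner faces. Two horizontal rails of 89×100 mm section span the gap between the posts with their undersides at z = 188 mm and z = 1428 mm, flush with the posts' −y face. 9 pickets, each 86 mm wide, 17 mm thick and 1539 mm tall, are fixed to the +y face of the rails with their bottoms at z = 39 mm, spaced across the span with a 129 mm gap after the −x post and between neighbouring pickets, with 134 mm left before the +x post.


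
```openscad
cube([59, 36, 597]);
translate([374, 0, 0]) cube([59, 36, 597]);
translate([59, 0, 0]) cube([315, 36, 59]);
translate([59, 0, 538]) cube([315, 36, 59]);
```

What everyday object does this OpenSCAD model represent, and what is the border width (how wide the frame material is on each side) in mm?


A picture frame. The border width is 59 mm.

Four thin pieces enclosing a rectangular opening — a picture frame. The two full-height stiles are 597 mm tall; the top rail sits at z = 538 and is 59 mm tall, so the border above the opening is 597 − 538 = 59 mm, matching the stile x-width.


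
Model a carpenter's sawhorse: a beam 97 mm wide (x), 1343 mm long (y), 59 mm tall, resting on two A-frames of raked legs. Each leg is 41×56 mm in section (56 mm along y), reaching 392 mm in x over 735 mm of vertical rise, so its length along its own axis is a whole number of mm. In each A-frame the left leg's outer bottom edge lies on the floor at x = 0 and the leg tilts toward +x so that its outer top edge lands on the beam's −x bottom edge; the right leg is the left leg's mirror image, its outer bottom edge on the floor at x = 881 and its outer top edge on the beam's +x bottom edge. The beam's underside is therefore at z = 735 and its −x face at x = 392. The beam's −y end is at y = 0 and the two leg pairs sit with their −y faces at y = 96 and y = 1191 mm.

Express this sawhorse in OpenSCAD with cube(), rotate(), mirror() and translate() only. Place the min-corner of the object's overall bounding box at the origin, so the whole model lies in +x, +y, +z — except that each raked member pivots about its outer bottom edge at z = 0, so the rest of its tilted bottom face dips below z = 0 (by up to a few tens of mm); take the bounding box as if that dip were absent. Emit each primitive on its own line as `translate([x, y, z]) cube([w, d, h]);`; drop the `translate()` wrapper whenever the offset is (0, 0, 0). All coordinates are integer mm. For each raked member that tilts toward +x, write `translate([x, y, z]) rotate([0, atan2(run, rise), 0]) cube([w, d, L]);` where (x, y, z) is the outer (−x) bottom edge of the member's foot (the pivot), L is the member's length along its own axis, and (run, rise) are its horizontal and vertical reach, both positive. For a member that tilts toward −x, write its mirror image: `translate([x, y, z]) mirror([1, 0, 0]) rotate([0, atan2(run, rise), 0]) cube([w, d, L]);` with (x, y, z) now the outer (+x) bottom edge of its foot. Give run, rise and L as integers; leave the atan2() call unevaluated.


translate([392, 0, 735]) cube([97, 1343, 59]);
translate([0, 96, 0]) rotate([0, atan2(392, 735), 0]) cube([41, 56, 833]);
translate([881, 96, 0]) mirror([1, 0, 0]) rotate([0, atan2(392, 735), 0]) cube([41, 56, 833]);
translate([0, 1191, 0]) rotate([0, atan2(392, 735), 0]) cube([41, 56, 833]);
translate([881, 1191, 0]) mirror([1, 0, 0]) rotate([0, atan2(392, 735), 0]) cube([41, 56, 833]);


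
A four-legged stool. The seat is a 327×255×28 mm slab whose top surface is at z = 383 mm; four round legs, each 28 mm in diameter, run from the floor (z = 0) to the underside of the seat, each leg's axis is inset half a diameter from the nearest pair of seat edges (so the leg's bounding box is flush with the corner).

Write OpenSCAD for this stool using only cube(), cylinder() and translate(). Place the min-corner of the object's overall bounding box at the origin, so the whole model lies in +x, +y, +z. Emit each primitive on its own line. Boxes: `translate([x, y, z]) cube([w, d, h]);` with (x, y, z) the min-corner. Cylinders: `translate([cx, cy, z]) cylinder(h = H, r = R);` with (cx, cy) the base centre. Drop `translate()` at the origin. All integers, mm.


// leg_h = 383 - 28 = 355
translate([0, 0, 355]) cube([327, 255, 28]);
translate([14, 14, 0]) cylinder(h = 355, r = 14);
translate([313, 14, 0]) cylinder(h = 355, r = 14);
translate([14, 241, 0]) cylinder(h = 355, r = 14);
translate([313, 241, 0]) cylinder(h = 355, r = 14);


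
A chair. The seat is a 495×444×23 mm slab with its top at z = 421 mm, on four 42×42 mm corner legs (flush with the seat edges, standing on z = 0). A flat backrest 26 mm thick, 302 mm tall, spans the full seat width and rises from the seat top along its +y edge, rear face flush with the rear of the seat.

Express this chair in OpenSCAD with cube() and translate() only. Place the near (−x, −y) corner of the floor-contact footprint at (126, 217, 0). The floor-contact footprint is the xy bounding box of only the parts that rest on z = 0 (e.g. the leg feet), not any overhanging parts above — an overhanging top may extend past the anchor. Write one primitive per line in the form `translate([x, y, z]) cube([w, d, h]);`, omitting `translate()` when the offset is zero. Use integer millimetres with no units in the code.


// leg_h = 421 - 23 = 398
translate([126, 217, 398]) cube([495, 444, 23]);
translate([126, 217, 0]) cube([42, 42, 398]);
translate([579, 217, 0]) cube([42, 42, 398]);
translate([126, 619, 0]) cube([42, 42, 398]);
translate([579, 619, 0]) cube([42, 42, 398]);
translate([126, 635, 421]) cube([495, 26, 302]);


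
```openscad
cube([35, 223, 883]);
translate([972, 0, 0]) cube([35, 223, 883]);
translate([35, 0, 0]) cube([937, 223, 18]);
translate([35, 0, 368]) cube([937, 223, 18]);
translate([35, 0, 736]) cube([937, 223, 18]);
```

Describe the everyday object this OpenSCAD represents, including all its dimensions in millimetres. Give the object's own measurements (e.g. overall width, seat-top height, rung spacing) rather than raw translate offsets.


An open bookshelf. Two side panels, each 35 mm thick, 223 mm deep and 883 mm tall, stand 1007 mm apart (outside-to-outside). Between them sit 3 shelves, each 18 mm thick and 223 mm deep, spanning the full gap between the sides. The bottom shelf rests on the floor (its underside at z = 0) and the clear gap between one shelf's top and the next shelf's underside is 350 mm.


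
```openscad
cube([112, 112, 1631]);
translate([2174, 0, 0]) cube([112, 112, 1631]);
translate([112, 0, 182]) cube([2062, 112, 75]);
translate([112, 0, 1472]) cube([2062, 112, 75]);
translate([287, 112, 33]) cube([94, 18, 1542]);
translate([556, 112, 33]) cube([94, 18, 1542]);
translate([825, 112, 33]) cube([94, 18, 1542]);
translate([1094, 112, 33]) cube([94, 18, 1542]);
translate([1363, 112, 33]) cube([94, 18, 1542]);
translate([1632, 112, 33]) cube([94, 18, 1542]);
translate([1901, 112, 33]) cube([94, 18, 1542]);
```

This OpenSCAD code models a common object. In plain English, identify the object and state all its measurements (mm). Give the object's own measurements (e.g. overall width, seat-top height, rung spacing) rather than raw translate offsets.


A fence section. Two 112×112 mm posts, 1631 mm tall, stand on the floor with a clear span of 2062 mm between their inner faces. Two horizontal rails of 112×75 mm section span the gap between the posts with their undersides at z = 182 mm and z = 1472 mm, flush with the posts' −y face. 7 pickets, each 94 mm wide, 18 mm thick and 1542 mm tall, are fixed to the +y face of the rails with their bottoms at z = 33 mm, spaced across the span with a 175 mm gap after the −x post and between neighbouring pickets, with 179 mm left before the +x post.


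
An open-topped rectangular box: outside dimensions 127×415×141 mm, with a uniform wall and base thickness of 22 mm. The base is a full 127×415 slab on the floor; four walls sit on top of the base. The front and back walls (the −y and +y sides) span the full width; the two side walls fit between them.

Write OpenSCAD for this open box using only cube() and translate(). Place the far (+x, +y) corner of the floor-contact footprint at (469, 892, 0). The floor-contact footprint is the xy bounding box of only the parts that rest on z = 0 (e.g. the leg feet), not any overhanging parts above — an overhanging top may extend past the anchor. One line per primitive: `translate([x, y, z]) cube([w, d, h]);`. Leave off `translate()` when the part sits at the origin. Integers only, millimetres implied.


translate([342, 477, 0]) cube([127, 415, 22]);
translate([342, 477, 22]) cube([127, 22, 119]);
translate([342, 870, 22]) cube([127, 22, 119]);
translate([342, 499, 22]) cube([22, 371, 119]);
translate([447, 499, 22]) cube([22, 371, 119]);


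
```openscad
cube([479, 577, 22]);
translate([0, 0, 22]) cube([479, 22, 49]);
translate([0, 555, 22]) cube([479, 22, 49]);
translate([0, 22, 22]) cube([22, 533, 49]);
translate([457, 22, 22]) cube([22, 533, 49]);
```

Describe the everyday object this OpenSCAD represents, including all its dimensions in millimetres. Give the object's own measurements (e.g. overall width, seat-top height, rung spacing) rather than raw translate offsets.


An open-topped rectangular box: outside dimensions 479×577×71 mm, with a uniform wall and base thickness of 22 mm. The base is a full 479×577 slab on the floor; four walls sit on top of the base. The front and back walls (the −y and +y sides) span the full width; the two side walls fit between them.


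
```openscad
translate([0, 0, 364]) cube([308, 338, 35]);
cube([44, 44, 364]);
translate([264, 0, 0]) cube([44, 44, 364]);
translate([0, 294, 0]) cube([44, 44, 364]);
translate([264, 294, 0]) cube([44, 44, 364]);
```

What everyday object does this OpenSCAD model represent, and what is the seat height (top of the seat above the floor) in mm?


A stool. The seat height is 399 mm.

A 308×338×35 slab at z = 364 on four corner posts — a stool. The seat top is 364 + 35 = 399 mm.


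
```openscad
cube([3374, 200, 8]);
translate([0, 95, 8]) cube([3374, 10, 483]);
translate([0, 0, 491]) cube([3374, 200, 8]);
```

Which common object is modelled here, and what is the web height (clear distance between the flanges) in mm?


An I-beam. The web height is 483 mm.

Two wide flanges with a thin centred web — an I-beam. Overall 499 mm minus two 8 mm flanges gives a web of 499 − 2·8 = 483 mm.


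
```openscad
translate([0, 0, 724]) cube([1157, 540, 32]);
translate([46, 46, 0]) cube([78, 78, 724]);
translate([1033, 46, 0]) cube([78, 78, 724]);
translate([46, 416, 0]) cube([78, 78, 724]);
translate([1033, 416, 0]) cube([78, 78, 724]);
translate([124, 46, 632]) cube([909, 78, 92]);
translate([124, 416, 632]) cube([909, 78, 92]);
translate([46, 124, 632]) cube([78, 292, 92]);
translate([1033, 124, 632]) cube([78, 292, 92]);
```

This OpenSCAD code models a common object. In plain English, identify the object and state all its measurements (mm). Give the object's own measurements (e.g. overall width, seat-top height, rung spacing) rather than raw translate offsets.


A rectangular dining table. The top is 1157×540×32 mm with its upper surface at z = 756 mm. It stands on four 78×78 mm square legs, each inset 46 mm from the nearest pair of top edges, running from the floor to the underside of the top. Four apron rails, 78 mm thick and 92 mm tall, run between adjacent legs with their top edges flush with the underside of the top and their outer faces flush with the legs' outer faces.


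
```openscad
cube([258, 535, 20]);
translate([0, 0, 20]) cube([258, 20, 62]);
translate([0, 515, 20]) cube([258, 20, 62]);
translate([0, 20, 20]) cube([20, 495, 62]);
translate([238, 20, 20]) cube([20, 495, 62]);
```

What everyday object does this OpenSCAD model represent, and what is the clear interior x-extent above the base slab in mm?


An open box. The internal width is 218 mm.

A 258×535 base slab with four walls standing on it — an open box. The base is 258 mm wide and the walls are 20 mm thick, so the internal width is 258 − 2 × 20 = 218 mm.


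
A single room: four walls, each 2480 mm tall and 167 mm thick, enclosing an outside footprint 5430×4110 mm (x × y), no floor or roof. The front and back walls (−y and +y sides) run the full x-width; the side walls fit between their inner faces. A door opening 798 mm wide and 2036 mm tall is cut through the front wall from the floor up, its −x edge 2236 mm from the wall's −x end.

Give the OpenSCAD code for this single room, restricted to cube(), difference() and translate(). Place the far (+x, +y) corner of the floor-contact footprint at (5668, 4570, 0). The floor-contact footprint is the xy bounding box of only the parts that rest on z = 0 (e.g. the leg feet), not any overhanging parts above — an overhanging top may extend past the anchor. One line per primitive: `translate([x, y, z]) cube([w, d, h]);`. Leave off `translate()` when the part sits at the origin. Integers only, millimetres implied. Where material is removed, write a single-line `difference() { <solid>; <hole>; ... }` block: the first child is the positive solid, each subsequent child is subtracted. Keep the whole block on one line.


difference() { translate([238, 460, 0]) cube([5430, 167, 2480]); translate([2474, 460, 0]) cube([798, 167, 2036]); }
translate([238, 4403, 0]) cube([5430, 167, 2480]);
translate([238, 627, 0]) cube([167, 3776, 2480]);
translate([5501, 627, 0]) cube([167, 3776, 2480]);


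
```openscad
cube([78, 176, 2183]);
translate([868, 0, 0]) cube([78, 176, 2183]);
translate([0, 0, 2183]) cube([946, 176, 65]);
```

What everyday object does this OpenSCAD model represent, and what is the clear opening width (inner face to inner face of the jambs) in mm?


A door frame. The clear opening width is 790 mm.

Two 2183 mm tall posts with a header on top — a door frame. The left jamb is 78 mm wide at x = 0; the right jamb starts at x = 868. The clear opening is 868 − 78 = 790 mm.


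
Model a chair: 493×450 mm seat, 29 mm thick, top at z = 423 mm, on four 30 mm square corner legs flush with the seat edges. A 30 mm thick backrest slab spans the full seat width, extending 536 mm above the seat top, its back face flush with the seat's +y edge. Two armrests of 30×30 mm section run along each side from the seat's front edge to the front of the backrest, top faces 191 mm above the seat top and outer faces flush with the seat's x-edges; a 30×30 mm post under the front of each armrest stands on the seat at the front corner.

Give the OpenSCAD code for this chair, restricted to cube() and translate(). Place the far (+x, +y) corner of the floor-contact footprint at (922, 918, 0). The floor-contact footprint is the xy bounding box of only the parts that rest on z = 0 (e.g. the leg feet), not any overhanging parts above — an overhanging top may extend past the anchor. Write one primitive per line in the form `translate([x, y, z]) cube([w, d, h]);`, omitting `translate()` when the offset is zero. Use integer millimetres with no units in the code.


// leg_h = 423 - 29 = 394
// arm post h = 191 - 30 = 161
translate([429, 468, 394]) cube([493, 450, 29]);
translate([429, 468, 0]) cube([30, 30, 394]);
translate([892, 468, 0]) cube([30, 30, 394]);
translate([429, 888, 0]) cube([30, 30, 394]);
translate([892, 888, 0]) cube([30, 30, 394]);
translate([429, 888, 423]) cube([493, 30, 536]);
translate([429, 468, 584]) cube([30, 420, 30]);
translate([892, 468, 584]) cube([30, 420, 30]);
translate([429, 468, 423]) cube([30, 30, 161]);
translate([892, 468, 423]) cube([30, 30, 161]);


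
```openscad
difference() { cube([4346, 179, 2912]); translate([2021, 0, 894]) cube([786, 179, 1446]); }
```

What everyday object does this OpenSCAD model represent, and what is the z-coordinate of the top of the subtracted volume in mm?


A wall with a window opening. The window head height is 2340 mm.

A wall with a rectangular opening subtracted — a window. Sill at z = 894, opening 1446 mm tall, so the head is at 894 + 1446 = 2340 mm.


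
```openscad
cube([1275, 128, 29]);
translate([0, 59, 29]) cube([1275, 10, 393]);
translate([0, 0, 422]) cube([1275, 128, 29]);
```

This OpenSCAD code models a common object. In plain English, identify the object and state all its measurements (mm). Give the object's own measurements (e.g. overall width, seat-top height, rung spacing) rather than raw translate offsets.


An I-beam lying along x, 1275 mm long. Overall section height 451 mm. Two flanges 128 mm wide (y) and 29 mm thick, one on the floor and one at the top; a web 10 mm thick runs between them, centred on the flange width.


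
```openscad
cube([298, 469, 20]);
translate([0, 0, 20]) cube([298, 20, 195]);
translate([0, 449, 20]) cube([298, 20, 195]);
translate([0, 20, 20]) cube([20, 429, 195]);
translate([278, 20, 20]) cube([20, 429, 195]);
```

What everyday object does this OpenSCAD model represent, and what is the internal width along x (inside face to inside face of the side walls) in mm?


An open box. The internal width is 258 mm.

A 298×469 base slab with four walls standing on it — an open box. The base is 298 mm wide and the walls are 20 mm thick, so the internal width is 298 − 2 × 20 = 258 mm.


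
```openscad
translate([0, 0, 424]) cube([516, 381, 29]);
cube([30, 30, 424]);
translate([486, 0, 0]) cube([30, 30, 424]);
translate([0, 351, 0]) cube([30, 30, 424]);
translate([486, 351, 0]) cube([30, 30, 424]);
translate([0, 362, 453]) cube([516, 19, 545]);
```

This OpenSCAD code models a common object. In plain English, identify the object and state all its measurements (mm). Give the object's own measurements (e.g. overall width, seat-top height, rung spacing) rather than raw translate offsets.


A chair. The seat is a 516×381×29 mm slab with its top at z = 453 mm, on four 30×30 mm corner legs (flush with the seat edges, standing on z = 0). A flat backrest 19 mm thick, 545 mm tall, spans the full seat width and rises from the seat top along its +y edge, rear face flush with the rear of the seat.


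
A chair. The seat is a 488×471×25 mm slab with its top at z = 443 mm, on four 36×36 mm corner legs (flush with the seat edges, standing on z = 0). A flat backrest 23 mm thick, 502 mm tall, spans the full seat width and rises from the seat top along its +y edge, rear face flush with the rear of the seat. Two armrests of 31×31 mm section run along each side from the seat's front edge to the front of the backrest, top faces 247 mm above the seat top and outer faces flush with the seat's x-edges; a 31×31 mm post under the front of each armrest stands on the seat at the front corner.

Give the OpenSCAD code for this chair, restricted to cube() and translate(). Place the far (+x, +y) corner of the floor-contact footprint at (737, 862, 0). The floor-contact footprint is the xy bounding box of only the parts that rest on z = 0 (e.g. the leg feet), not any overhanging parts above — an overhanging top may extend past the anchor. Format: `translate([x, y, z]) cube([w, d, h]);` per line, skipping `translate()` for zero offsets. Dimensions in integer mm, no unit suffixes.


// leg_h = 443 - 25 = 418
// arm post h = 247 - 31 = 216
translate([249, 391, 418]) cube([488, 471, 25]);
translate([249, 391, 0]) cube([36, 36, 418]);
translate([701, 391, 0]) cube([36, 36, 418]);
translate([249, 826, 0]) cube([36, 36, 418]);
translate([701, 826, 0]) cube([36, 36, 418]);
translate([249, 839, 443]) cube([488, 23, 502]);
translate([249, 391, 659]) cube([31, 448, 31]);
translate([706, 391, 659]) cube([31, 448, 31]);
translate([249, 391, 443]) cube([31, 31, 216]);
translate([706, 391, 443]) cube([31, 31, 216]);


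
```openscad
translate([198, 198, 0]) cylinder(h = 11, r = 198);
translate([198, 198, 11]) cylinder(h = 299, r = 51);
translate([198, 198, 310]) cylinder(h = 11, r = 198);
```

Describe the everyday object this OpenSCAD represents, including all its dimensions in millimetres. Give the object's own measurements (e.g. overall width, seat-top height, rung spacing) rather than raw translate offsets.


A spool: two coaxial disc flanges of radius 198 mm and thickness 11 mm, joined by a core cylinder of radius 51 mm and height 299 mm. The lower flange rests on z = 0 and the three cylinders share a vertical axis.


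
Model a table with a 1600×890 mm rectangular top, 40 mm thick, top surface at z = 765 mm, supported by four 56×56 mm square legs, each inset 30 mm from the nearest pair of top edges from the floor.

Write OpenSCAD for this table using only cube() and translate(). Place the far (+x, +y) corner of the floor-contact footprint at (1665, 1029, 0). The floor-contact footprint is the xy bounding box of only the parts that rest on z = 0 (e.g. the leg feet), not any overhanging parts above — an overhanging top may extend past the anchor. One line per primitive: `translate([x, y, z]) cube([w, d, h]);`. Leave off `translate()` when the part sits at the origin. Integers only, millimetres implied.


translate([95, 169, 725]) cube([1600, 890, 40]);
translate([125, 199, 0]) cube([56, 56, 725]);
translate([1609, 199, 0]) cube([56, 56, 725]);
translate([125, 973, 0]) cube([56, 56, 725]);
translate([1609, 973, 0]) cube([56, 56, 725]);


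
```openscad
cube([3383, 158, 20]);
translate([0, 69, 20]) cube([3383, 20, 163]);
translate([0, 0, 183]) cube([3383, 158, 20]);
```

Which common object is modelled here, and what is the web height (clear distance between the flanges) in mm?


An I-beam. The web height is 163 mm.

Two wide flanges with a thin centred web — an I-beam. Overall 203 mm minus two 20 mm flanges gives a web of 203 − 2·20 = 163 mm.


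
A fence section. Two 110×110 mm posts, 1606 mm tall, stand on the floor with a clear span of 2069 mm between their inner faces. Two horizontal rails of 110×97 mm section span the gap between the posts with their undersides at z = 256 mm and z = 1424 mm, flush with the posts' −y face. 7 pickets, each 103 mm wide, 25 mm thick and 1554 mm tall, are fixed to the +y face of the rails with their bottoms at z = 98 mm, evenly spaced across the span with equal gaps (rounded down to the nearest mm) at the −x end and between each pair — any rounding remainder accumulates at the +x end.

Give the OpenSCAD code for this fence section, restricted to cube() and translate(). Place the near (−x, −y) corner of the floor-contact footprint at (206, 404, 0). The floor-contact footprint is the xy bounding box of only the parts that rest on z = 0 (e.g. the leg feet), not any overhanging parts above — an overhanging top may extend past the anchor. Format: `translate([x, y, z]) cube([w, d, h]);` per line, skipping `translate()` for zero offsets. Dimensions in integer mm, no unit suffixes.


translate([206, 404, 0]) cube([110, 110, 1606]);
translate([2385, 404, 0]) cube([110, 110, 1606]);
translate([316, 404, 256]) cube([2069, 110, 97]);
translate([316, 404, 1424]) cube([2069, 110, 97]);
translate([484, 514, 98]) cube([103, 25, 1554]);
translate([755, 514, 98]) cube([103, 25, 1554]);
translate([1026, 514, 98]) cube([103, 25, 1554]);
translate([1297, 514, 98]) cube([103, 25, 1554]);
translate([1568, 514, 98]) cube([103, 25, 1554]);
translate([1839, 514, 98]) cube([103, 25, 1554]);
translate([2110, 514, 98]) cube([103, 25, 1554]);


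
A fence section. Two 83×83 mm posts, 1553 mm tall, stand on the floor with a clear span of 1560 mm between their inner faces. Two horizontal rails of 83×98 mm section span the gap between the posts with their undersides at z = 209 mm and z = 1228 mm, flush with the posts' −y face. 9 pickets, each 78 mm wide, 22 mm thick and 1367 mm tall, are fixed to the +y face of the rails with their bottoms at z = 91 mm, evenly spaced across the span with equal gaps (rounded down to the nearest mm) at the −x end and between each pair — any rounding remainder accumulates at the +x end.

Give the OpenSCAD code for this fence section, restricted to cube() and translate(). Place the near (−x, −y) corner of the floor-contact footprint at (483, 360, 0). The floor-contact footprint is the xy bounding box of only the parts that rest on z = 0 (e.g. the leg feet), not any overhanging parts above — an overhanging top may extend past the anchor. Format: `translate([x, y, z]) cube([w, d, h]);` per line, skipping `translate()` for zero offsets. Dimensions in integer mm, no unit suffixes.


translate([483, 360, 0]) cube([83, 83, 1553]);
translate([2126, 360, 0]) cube([83, 83, 1553]);
translate([566, 360, 209]) cube([1560, 83, 98]);
translate([566, 360, 1228]) cube([1560, 83, 98]);
translate([651, 443, 91]) cube([78, 22, 1367]);
translate([814, 443, 91]) cube([78, 22, 1367]);
translate([977, 443, 91]) cube([78, 22, 1367]);
translate([1140, 443, 91]) cube([78, 22, 1367]);
translate([1303, 443, 91]) cube([78, 22, 1367]);
translate([1466, 443, 91]) cube([78, 22, 1367]);
translate([1629, 443, 91]) cube([78, 22, 1367]);
translate([1792, 443, 91]) cube([78, 22, 1367]);
translate([1955, 443, 91]) cube([78, 22, 1367]);


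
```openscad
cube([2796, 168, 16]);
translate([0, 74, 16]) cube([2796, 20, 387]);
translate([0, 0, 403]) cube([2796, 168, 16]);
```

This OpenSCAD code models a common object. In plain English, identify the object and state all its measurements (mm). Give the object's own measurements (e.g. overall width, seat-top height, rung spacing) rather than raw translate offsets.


An I-beam lying along x, 2796 mm long. Overall section height 419 mm. Two flanges 168 mm wide (y) and 16 mm thick, one on the floor and one at the top; a web 20 mm thick runs between them, centred on the flange width.


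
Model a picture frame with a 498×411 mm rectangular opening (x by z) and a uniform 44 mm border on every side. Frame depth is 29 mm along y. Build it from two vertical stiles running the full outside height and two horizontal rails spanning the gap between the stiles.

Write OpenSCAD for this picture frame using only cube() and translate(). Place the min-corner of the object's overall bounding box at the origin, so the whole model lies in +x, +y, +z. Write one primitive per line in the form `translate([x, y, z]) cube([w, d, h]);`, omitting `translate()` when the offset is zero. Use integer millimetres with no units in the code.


cube([44, 29, 499]);
translate([542, 0, 0]) cube([44, 29, 499]);
translate([44, 0, 0]) cube([498, 29, 44]);
translate([44, 0, 455]) cube([498, 29, 44]);


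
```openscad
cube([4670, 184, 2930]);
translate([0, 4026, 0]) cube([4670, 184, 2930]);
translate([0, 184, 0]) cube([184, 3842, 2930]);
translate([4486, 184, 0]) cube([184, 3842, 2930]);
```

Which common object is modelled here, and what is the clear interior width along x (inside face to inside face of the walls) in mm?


A house (or room) frame. The interior width is 4302 mm.

Four 2930 mm walls enclosing a rectangle with no floor or roof — a room or house frame. Outside width is 4670 mm and wall thickness is 184 mm, so the interior width is 4670 − 2 × 184 = 4302 mm.


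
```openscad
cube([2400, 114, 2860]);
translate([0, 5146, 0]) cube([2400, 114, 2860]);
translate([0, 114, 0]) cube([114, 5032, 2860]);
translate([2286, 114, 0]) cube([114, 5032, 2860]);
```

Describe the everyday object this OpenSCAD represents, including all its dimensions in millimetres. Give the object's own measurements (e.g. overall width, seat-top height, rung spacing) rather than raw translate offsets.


The wall frame of a small rectangular building: four walls, each 2860 mm tall and 114 mm thick, enclosing a footprint 2400 mm (x) by 5260 mm (y) outside-to-outside, with no floor or roof. The front and back walls (the −y and +y sides) span the full width; the two side walls fit between them.


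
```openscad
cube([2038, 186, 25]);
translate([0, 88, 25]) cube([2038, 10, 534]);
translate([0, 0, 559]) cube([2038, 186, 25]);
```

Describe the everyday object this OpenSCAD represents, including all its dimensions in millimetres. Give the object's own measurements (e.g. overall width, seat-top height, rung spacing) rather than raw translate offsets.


An I-beam lying along x, 2038 mm long. Overall section height 584 mm. Two flanges 186 mm wide (y) and 25 mm thick, one on the floor and one at the top; a web 10 mm thick runs between them, centred on the flange width.


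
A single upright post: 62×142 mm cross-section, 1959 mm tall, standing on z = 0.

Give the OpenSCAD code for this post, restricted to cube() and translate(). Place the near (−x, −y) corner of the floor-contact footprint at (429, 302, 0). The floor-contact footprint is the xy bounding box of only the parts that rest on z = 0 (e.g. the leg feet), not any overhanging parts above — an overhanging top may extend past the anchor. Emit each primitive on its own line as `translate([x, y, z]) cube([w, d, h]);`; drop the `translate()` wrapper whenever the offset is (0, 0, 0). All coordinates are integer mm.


translate([429, 302, 0]) cube([62, 142, 1959]);


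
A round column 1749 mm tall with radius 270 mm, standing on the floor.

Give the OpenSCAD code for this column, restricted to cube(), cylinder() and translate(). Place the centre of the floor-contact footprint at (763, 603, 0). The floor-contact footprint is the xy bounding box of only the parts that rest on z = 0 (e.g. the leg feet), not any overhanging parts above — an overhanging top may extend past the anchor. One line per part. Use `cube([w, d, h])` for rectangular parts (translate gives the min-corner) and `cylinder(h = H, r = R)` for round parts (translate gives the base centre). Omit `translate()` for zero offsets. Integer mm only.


translate([763, 603, 0]) cylinder(h = 1749, r = 270);


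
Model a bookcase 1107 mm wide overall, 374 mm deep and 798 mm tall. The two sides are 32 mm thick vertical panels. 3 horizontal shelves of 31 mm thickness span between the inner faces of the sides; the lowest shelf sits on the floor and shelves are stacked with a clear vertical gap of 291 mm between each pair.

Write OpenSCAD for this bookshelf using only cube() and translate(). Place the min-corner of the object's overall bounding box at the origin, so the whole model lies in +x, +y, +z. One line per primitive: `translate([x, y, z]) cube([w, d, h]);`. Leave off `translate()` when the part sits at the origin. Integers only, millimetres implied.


cube([32, 374, 798]);
translate([1075, 0, 0]) cube([32, 374, 798]);
translate([32, 0, 0]) cube([1043, 374, 31]);
translate([32, 0, 322]) cube([1043, 374, 31]);
translate([32, 0, 644]) cube([1043, 374, 31]);


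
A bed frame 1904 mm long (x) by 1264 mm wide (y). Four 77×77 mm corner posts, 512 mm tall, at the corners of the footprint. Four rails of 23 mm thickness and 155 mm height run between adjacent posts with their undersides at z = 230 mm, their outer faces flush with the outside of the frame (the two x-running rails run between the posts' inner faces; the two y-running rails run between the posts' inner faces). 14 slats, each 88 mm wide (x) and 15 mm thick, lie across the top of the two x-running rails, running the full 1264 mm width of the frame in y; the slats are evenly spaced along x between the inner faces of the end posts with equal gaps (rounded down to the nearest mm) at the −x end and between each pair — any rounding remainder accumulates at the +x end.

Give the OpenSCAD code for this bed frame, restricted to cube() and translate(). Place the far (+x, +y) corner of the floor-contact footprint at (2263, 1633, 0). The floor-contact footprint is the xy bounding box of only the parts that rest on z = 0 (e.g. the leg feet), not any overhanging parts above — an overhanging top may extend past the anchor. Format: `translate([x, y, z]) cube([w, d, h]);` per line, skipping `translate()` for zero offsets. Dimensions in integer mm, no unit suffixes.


translate([359, 369, 0]) cube([77, 77, 512]);
translate([359, 1556, 0]) cube([77, 77, 512]);
translate([2186, 369, 0]) cube([77, 77, 512]);
translate([2186, 1556, 0]) cube([77, 77, 512]);
translate([436, 369, 230]) cube([1750, 23, 155]);
translate([436, 1610, 230]) cube([1750, 23, 155]);
translate([359, 446, 230]) cube([23, 1110, 155]);
translate([2240, 446, 230]) cube([23, 1110, 155]);
translate([470, 369, 385]) cube([88, 1264, 15]);
translate([592, 369, 385]) cube([88, 1264, 15]);
translate([714, 369, 385]) cube([88, 1264, 15]);
translate([836, 369, 385]) cube([88, 1264, 15]);
translate([958, 369, 385]) cube([88, 1264, 15]);
translate([1080, 369, 385]) cube([88, 1264, 15]);
translate([1202, 369, 385]) cube([88, 1264, 15]);
translate([1324, 369, 385]) cube([88, 1264, 15]);
translate([1446, 369, 385]) cube([88, 1264, 15]);
translate([1568, 369, 385]) cube([88, 1264, 15]);
translate([1690, 369, 385]) cube([88, 1264, 15]);
translate([1812, 369, 385]) cube([88, 1264, 15]);
translate([1934, 369, 385]) cube([88, 1264, 15]);
translate([2056, 369, 385]) cube([88, 1264, 15]);
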